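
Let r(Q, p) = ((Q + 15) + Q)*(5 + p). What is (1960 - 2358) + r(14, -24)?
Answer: -1215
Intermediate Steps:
r(Q, p) = (5 + p)*(15 + 2*Q) (r(Q, p) = ((15 + Q) + Q)*(5 + p) = (15 + 2*Q)*(5 + p) = (5 + p)*(15 + 2*Q))
(1960 - 2358) + r(14, -24) = (1960 - 2358) + (75 + 10*14 + 15*(-24) + 2*14*(-24)) = -398 + (75 + 140 - 360 - 672) = -398 - 817 = -1215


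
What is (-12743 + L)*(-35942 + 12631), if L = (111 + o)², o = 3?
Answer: -5897683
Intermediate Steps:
L = 12996 (L = (111 + 3)² = 114² = 12996)
(-12743 + L)*(-35942 + 12631) = (-12743 + 12996)*(-35942 + 12631) = 253*(-23311) = -5897683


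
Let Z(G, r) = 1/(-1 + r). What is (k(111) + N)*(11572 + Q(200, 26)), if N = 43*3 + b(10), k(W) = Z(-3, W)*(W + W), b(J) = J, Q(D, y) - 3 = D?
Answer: 18265380/11 ≈ 1.6605e+6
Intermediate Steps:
Q(D, y) = 3 + D
k(W) = 2*W/(-1 + W) (k(W) = (W + W)/(-1 + W) = (2*W)/(-1 + W) = 2*W/(-1 + W))
N = 139 (N = 43*3 + 10 = 129 + 10 = 139)
(k(111) + N)*(11572 + Q(200, 26)) = (2*111/(-1 + 111) + 139)*(11572 + (3 + 200)) = (2*111/110 + 139)*(11572 + 203) = (2*111*(1/110) + 139)*11775 = (111/55 + 139)*11775 = (7756/55)*11775 = 18265380/11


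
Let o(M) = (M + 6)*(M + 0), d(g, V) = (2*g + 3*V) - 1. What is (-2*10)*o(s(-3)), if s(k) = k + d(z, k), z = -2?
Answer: -3740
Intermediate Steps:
d(g, V) = -1 + 2*g + 3*V
s(k) = -5 + 4*k (s(k) = k + (-1 + 2*(-2) + 3*k) = k + (-1 - 4 + 3*k) = k + (-5 + 3*k) = -5 + 4*k)
o(M) = M*(6 + M) (o(M) = (6 + M)*M = M*(6 + M))
(-2*10)*o(s(-3)) = (-2*10)*((-5 + 4*(-3))*(6 + (-5 + 4*(-3)))) = -20*(-5 - 12)*(6 + (-5 - 12)) = -(-340)*(6 - 17) = -(-340)*(-11) = -20*187 = -3740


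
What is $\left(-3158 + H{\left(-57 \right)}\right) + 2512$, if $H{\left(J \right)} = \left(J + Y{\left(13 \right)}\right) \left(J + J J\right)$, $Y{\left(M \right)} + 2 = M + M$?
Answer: $-105982$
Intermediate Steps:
$Y{\left(M \right)} = -2 + 2 M$ ($Y{\left(M \right)} = -2 + \left(M + M\right) = -2 + 2 M$)
$H{\left(J \right)} = \left(24 + J\right) \left(J + J^{2}\right)$ ($H{\left(J \right)} = \left(J + \left(-2 + 2 \cdot 13\right)\right) \left(J + J J\right) = \left(J + \left(-2 + 26\right)\right) \left(J + J^{2}\right) = \left(J + 24\right) \left(J + J^{2}\right) = \left(24 + J\right) \left(J + J^{2}\right)$)
$\left(-3158 + H{\left(-57 \right)}\right) + 2512 = \left(-3158 - 57 \left(24 + \left(-57\right)^{2} + 25 \left(-57\right)\right)\right) + 2512 = \left(-3158 - 57 \left(24 + 3249 - 1425\right)\right) + 2512 = \left(-3158 - 105336\right) + 2512 = -108494 + 2512 = -105982$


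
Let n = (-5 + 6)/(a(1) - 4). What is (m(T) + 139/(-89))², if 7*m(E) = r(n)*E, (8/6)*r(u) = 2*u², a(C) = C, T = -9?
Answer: 4897369/1552516 ≈ 3.1545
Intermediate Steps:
n = -⅓ (n = (-5 + 6)/(1 - 4) = 1/(-3) = 1*(-⅓) = -⅓ ≈ -0.33333)
r(u) = 3*u²/2 (r(u) = 3*(2*u²)/4 = 3*u²/2)
m(E) = E/42 (m(E) = ((3*(-⅓)²/2)*E)/7 = (((3/2)*(⅑))*E)/7 = (E/6)/7 = E/42)
(m(T) + 139/(-89))² = ((1/42)*(-9) + 139/(-89))² = (-3/14 + 139*(-1/89))² = (-3/14 - 139/89)² = (-2213/1246)² = 4897369/1552516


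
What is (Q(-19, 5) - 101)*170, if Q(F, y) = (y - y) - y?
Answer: -18020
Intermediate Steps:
Q(F, y) = -y (Q(F, y) = 0 - y = -y)
(Q(-19, 5) - 101)*170 = (-1*5 - 101)*170 = (-5 - 101)*170 = -106*170 = -18020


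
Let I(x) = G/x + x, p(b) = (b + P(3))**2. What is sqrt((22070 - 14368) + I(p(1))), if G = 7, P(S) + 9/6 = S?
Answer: sqrt(770937)/10 ≈ 87.803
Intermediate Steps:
P(S) = -3/2 + S
p(b) = (3/2 + b)**2 (p(b) = (b + (-3/2 + 3))**2 = (b + 3/2)**2 = (3/2 + b)**2)
I(x) = x + 7/x (I(x) = 7/x + x = x + 7/x)
sqrt((22070 - 14368) + I(p(1))) = sqrt((22070 - 14368) + ((3 + 2*1)**2/4 + 7/(((3 + 2*1)**2/4)))) = sqrt(7702 + ((3 + 2)**2/4 + 7/(((3 + 2)**2/4)))) = sqrt(7702 + ((1/4)*5**2 + 7/(((1/4)*5**2)))) = sqrt(7702 + ((1/4)*25 + 7/(((1/4)*25)))) = sqrt(7702 + (25/4 + 7/(25/4))) = sqrt(7702 + (25/4 + 7*(4/25))) = sqrt(7702 + (25/4 + 28/25)) = sqrt(7702 + 737/100) = sqrt(770937/100) = sqrt(770937)/10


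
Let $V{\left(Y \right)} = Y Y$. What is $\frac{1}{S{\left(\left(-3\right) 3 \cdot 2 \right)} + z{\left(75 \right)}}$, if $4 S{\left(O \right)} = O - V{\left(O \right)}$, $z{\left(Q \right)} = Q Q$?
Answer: $\frac{2}{11079} \approx 0.00018052$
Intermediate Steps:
$V{\left(Y \right)} = Y^{2}$
$z{\left(Q \right)} = Q^{2}$
$S{\left(O \right)} = - \frac{O^{2}}{4} + \frac{O}{4}$ ($S{\left(O \right)} = \frac{O - O^{2}}{4} = - \frac{O^{2}}{4} + \frac{O}{4}$)
$\frac{1}{S{\left(\left(-3\right) 3 \cdot 2 \right)} + z{\left(75 \right)}} = \frac{1}{\frac{\left(-3\right) 3 \cdot 2 \left(1 - \left(-3\right) 3 \cdot 2\right)}{4} + 75^{2}} = \frac{1}{\frac{\left(-9\right) 2 \left(1 - \left(-9\right) 2\right)}{4} + 5625} = \frac{1}{\frac{1}{4} \left(-18\right) \left(1 - -18\right) + 5625} = \frac{1}{\frac{1}{4} \left(-18\right) \left(1 + 18\right) + 5625} = \frac{1}{\frac{1}{4} \left(-18\right) 19 + 5625} = \frac{1}{- \frac{171}{2} + 5625} = \frac{1}{\frac{11079}{2}} = \frac{2}{11079}$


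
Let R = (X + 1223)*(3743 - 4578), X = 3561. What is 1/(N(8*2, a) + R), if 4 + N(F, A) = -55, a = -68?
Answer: -1/3994699 ≈ -2.5033e-7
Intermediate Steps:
N(F, A) = -59 (N(F, A) = -4 - 55 = -59)
R = -3994640 (R = (3561 + 1223)*(3743 - 4578) = 4784*(-835) = -3994640)
1/(N(8*2, a) + R) = 1/(-59 - 3994640) = 1/(-3994699) = -1/3994699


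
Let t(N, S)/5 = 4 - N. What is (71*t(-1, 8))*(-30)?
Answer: -53250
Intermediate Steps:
t(N, S) = 20 - 5*N (t(N, S) = 5*(4 - N) = 20 - 5*N)
(71*t(-1, 8))*(-30) = (71*(20 - 5*(-1)))*(-30) = (71*(20 + 5))*(-30) = (71*25)*(-30) = 1775*(-30) = -53250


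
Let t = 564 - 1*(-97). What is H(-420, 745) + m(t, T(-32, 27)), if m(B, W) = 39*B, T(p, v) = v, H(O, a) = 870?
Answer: 26649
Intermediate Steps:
t = 661 (t = 564 + 97 = 661)
H(-420, 745) + m(t, T(-32, 27)) = 870 + 39*661 = 870 + 25779 = 26649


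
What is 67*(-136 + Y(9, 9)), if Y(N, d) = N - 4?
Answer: -8777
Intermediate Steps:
Y(N, d) = -4 + N
67*(-136 + Y(9, 9)) = 67*(-136 + (-4 + 9)) = 67*(-136 + 5) = 67*(-131) = -8777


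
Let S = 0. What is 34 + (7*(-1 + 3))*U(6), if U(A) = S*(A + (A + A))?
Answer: 34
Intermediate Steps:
U(A) = 0 (U(A) = 0*(A + (A + A)) = 0*(A + 2*A) = 0*(3*A) = 0)
34 + (7*(-1 + 3))*U(6) = 34 + (7*(-1 + 3))*0 = 34 + (7*2)*0 = 34 + 14*0 = 34 + 0 = 34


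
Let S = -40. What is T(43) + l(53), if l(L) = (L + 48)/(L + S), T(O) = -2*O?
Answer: -1017/13 ≈ -78.231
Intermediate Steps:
l(L) = (48 + L)/(-40 + L) (l(L) = (L + 48)/(L - 40) = (48 + L)/(-40 + L))
T(43) + l(53) = -2*43 + (48 + 53)/(-40 + 53) = -86 + 101/13 = -1017/13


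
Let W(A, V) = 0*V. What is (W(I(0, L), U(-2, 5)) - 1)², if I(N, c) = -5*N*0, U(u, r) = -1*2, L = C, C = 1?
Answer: 1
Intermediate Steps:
L = 1
U(u, r) = -2
I(N, c) = 0
W(A, V) = 0
(W(I(0, L), U(-2, 5)) - 1)² = (0 - 1)² = (-1)² = 1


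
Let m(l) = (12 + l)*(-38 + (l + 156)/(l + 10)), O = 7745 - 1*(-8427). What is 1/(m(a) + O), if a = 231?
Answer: 241/1766099 ≈ 0.00013646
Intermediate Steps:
O = 16172 (O = 7745 + 8427 = 16172)
m(l) = (-38 + (156 + l)/(10 + l))*(12 + l) (m(l) = (12 + l)*(-38 + (156 + l)/(10 + l)) = (-38 + (156 + l)/(10 + l))*(12 + l))
1/(m(a) + O) = 1/((-2688 - 668*231 - 37*231²)/(10 + 231) + 16172) = 1/((-2688 - 154308 - 37*53361)/241 + 16172) = 1/((-2688 - 154308 - 1974357)/241 + 16172) = 1/((1/241)*(-2131353) + 16172) = 1/(-2131353/241 + 16172) = 1/(1766099/241) = 241/1766099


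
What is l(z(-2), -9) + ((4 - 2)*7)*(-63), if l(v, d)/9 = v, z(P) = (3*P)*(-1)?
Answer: -828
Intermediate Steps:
z(P) = -3*P
l(v, d) = 9*v
l(z(-2), -9) + ((4 - 2)*7)*(-63) = 9*(-3*(-2)) + ((4 - 2)*7)*(-63) = 9*6 + (2*7)*(-63) = 54 + 14*(-63) = 54 - 882 = -828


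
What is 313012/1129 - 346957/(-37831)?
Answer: 12233271425/42711199 ≈ 286.42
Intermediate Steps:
313012/1129 - 346957/(-37831) = 313012*(1/1129) - 346957*(-1/37831) = 313012/1129 + 346957/37831 = 12233271425/42711199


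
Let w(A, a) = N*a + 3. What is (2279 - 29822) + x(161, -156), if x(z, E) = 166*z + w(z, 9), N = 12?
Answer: -706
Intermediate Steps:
w(A, a) = 3 + 12*a (w(A, a) = 12*a + 3 = 3 + 12*a)
x(z, E) = 111 + 166*z (x(z, E) = 166*z + (3 + 12*9) = 166*z + (3 + 108) = 166*z + 111 = 111 + 166*z)
(2279 - 29822) + x(161, -156) = (2279 - 29822) + (111 + 166*161) = -27543 + (111 + 26726) = -27543 + 26837 = -706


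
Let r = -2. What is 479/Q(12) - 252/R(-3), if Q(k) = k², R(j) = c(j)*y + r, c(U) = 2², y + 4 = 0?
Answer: 2495/144 ≈ 17.326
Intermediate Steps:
y = -4 (y = -4 + 0 = -4)
c(U) = 4
R(j) = -18 (R(j) = 4*(-4) - 2 = -16 - 2 = -18)
479/Q(12) - 252/R(-3) = 479/(12²) - 252/(-18) = 479/144 - 252*(-1/18) = 479*(1/144) + 14 = 479/144 + 14 = 2495/144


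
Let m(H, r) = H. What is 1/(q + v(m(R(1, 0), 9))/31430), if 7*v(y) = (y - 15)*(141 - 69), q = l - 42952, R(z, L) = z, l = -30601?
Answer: -15715/1155885467 ≈ -1.3596e-5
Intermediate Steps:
q = -73553 (q = -30601 - 42952 = -73553)
v(y) = -1080/7 + 72*y/7 (v(y) = ((y - 15)*(141 - 69))/7 = ((-15 + y)*72)/7 = (-1080 + 72*y)/7 = -1080/7 + 72*y/7)
1/(q + v(m(R(1, 0), 9))/31430) = 1/(-73553 + (-1080/7 + (72/7)*1)/31430) = 1/(-73553 + (-1080/7 + 72/7)*(1/31430)) = 1/(-73553 - 144*1/31430) = 1/(-73553 - 72/15715) = 1/(-1155885467/15715) = -15715/1155885467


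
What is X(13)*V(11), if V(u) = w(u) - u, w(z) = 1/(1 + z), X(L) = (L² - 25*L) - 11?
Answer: 21877/12 ≈ 1823.1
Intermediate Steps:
X(L) = -11 + L² - 25*L
V(u) = 1/(1 + u) - u
X(13)*V(11) = (-11 + 13² - 25*13)*((1 - 1*11*(1 + 11))/(1 + 11)) = (-11 + 169 - 325)*((1 - 1*11*12)/12) = -167*(1 - 132)/12 = -167*(-131)/12 = -167*(-131/12) = 21877/12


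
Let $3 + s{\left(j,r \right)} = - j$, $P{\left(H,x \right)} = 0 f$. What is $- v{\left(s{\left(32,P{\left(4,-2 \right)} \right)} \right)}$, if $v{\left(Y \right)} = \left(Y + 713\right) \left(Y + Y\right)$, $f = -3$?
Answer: $47460$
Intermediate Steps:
$P{\left(H,x \right)} = 0$ ($P{\left(H,x \right)} = 0 \left(-3\right) = 0$)
$s{\left(j,r \right)} = -3 - j$
$v{\left(Y \right)} = 2 Y \left(713 + Y\right)$ ($v{\left(Y \right)} = \left(713 + Y\right) 2 Y = 2 Y \left(713 + Y\right)$)
$- v{\left(s{\left(32,P{\left(4,-2 \right)} \right)} \right)} = - 2 \left(-3 - 32\right) \left(713 - 35\right) = - 2 \left(-35\right) \left(713 - 35\right) = - 2 \left(-35\right) 678 = \left(-1\right) \left(-47460\right) = 47460$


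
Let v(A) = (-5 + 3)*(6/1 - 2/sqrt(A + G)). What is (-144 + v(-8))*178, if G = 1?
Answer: -27768 - 712*I*sqrt(7)/7 ≈ -27768.0 - 269.11*I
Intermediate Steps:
v(A) = -12 + 4/sqrt(1 + A) (v(A) = (-5 + 3)*(6/1 - 2/sqrt(A + 1)) = -2*(6*1 - 2/sqrt(1 + A)) = -2*(6 - 2/sqrt(1 + A)) = -12 + 4/sqrt(1 + A))
(-144 + v(-8))*178 = (-144 + (-12 + 4/sqrt(1 - 8)))*178 = (-144 + (-12 + 4/sqrt(-7)))*178 = (-144 + (-12 + 4*(-I*sqrt(7)/7)))*178 = (-144 + (-12 - 4*I*sqrt(7)/7))*178 = (-156 - 4*I*sqrt(7)/7)*178 = -27768 - 712*I*sqrt(7)/7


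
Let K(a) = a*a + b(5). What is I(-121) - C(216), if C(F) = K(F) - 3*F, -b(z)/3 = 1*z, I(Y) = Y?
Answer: -46114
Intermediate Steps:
b(z) = -3*z
K(a) = -15 + a² (K(a) = a*a - 3*5 = a² - 15 = -15 + a²)
C(F) = -15 + F² - 3*F (C(F) = (-15 + F²) - 3*F = -15 + F² - 3*F)
I(-121) - C(216) = -121 - (-15 + 216² - 3*216) = -121 - (-15 + 46656 - 648) = -121 - 1*45993 = -121 - 45993 = -46114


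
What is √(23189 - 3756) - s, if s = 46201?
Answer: -46201 + √19433 ≈ -46062.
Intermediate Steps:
√(23189 - 3756) - s = √(23189 - 3756) - 1*46201 = √19433 - 46201 = -46201 + √19433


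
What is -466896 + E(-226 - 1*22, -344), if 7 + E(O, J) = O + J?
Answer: -467495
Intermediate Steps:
E(O, J) = -7 + J + O (E(O, J) = -7 + (O + J) = -7 + (J + O) = -7 + J + O)
-466896 + E(-226 - 1*22, -344) = -466896 + (-7 - 344 + (-226 - 1*22)) = -466896 + (-7 - 344 + (-226 - 22)) = -466896 + (-7 - 344 - 248) = -466896 - 599 = -467495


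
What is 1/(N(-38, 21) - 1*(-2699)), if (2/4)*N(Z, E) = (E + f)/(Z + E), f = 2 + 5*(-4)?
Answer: 17/45877 ≈ 0.00037056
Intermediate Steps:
f = -18 (f = 2 - 20 = -18)
N(Z, E) = 2*(-18 + E)/(E + Z) (N(Z, E) = 2*((E - 18)/(Z + E)) = 2*((-18 + E)/(E + Z)) = 2*(-18 + E)/(E + Z))
1/(N(-38, 21) - 1*(-2699)) = 1/(2*(-18 + 21)/(21 - 38) - 1*(-2699)) = 1/(2*3/(-17) + 2699) = 1/(2*(-1/17)*3 + 2699) = 1/(-6/17 + 2699) = 1/(45877/17) = 17/45877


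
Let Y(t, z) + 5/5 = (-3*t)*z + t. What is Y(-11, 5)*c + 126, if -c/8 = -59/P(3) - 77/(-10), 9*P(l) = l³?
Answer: 73866/5 ≈ 14773.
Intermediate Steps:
P(l) = l³/9
Y(t, z) = -1 + t - 3*t*z (Y(t, z) = -1 + ((-3*t)*z + t) = -1 + (-3*t*z + t) = -1 + (t - 3*t*z) = -1 + t - 3*t*z)
c = 1436/15 (c = -8*(-59/((⅑)*3³) - 77/(-10)) = -8*(-59/((⅑)*27) - 77*(-⅒)) = -8*(-59/3 + 77/10) = -8*(-359/30) = 1436/15 ≈ 95.733)
Y(-11, 5)*c + 126 = (-1 - 11 - 3*(-11)*5)*(1436/15) + 126 = (-1 - 11 + 165)*(1436/15) + 126 = 153*(1436/15) + 126 = 73236/5 + 126 = 73866/5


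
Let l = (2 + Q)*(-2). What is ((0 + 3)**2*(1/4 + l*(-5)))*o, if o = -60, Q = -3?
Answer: 5265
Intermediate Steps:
l = 2 (l = (2 - 3)*(-2) = -1*(-2) = 2)
((0 + 3)**2*(1/4 + l*(-5)))*o = ((0 + 3)**2*(1/4 + 2*(-5)))*(-60) = (3**2*(1/4 - 10))*(-60) = (9*(-39/4))*(-60) = -351/4*(-60) = 5265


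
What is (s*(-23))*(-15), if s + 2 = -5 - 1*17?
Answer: -8280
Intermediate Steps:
s = -24 (s = -2 + (-5 - 1*17) = -2 + (-5 - 17) = -2 - 22 = -24)
(s*(-23))*(-15) = -24*(-23)*(-15) = 552*(-15) = -8280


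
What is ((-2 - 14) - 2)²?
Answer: 324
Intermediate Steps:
((-2 - 14) - 2)² = (-16 - 2)² = (-18)² = 324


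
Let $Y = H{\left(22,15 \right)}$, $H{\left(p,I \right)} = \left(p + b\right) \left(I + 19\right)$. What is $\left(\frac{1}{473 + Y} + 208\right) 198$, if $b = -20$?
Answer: $\frac{22280742}{541} \approx 41184.0$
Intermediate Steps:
$H{\left(p,I \right)} = \left(-20 + p\right) \left(19 + I\right)$ ($H{\left(p,I \right)} = \left(p - 20\right) \left(I + 19\right) = \left(-20 + p\right) \left(19 + I\right)$)
$Y = 68$ ($Y = -380 - 300 + 19 \cdot 22 + 15 \cdot 22 = -380 - 300 + 418 + 330 = 68$)
$\left(\frac{1}{473 + Y} + 208\right) 198 = \left(\frac{1}{473 + 68} + 208\right) 198 = \left(\frac{1}{541} + 208\right) 198 = \frac{112529}{541} \cdot 198 = \frac{22280742}{541}$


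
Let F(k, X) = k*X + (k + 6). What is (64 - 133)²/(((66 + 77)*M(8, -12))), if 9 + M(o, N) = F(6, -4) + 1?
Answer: -4761/2860 ≈ -1.6647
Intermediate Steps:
F(k, X) = 6 + k + X*k (F(k, X) = X*k + (6 + k) = 6 + k + X*k)
M(o, N) = -20 (M(o, N) = -9 + ((6 + 6 - 4*6) + 1) = -9 + ((6 + 6 - 24) + 1) = -9 + (-12 + 1) = -9 - 11 = -20)
(64 - 133)²/(((66 + 77)*M(8, -12))) = (64 - 133)²/(((66 + 77)*(-20))) = (-69)²/((143*(-20))) = 4761/(-2860) = 4761*(-1/2860) = -4761/2860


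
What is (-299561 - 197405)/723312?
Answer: -248483/361656 ≈ -0.68707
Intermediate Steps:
(-299561 - 197405)/723312 = -496966*1/723312 = -248483/361656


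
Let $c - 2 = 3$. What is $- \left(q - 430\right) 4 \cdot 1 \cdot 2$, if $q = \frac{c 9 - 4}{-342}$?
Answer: $\frac{588404}{171} \approx 3441.0$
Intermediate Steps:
$c = 5$ ($c = 2 + 3 = 5$)
$q = - \frac{41}{342}$ ($q = \frac{5 \cdot 9 - 4}{-342} = \left(45 - 4\right) \left(- \frac{1}{342}\right) = 41 \left(- \frac{1}{342}\right) = - \frac{41}{342} \approx -0.11988$)
$- \left(q - 430\right) 4 \cdot 1 \cdot 2 = - \left(- \frac{41}{342} - 430\right) 4 \cdot 1 \cdot 2 = - \frac{\left(-147101\right) 4 \cdot 2}{342} = - \frac{\left(-147101\right) 8}{342} = \left(-1\right) \left(- \frac{588404}{171}\right) = \frac{588404}{171}$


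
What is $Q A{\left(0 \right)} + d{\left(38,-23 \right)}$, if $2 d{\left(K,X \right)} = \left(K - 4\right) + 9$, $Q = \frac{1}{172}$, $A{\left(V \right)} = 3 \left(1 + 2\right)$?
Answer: $\frac{3707}{172} \approx 21.552$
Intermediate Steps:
$A{\left(V \right)} = 9$ ($A{\left(V \right)} = 3 \cdot 3 = 9$)
$Q = \frac{1}{172} \approx 0.005814$
$d{\left(K,X \right)} = \frac{5}{2} + \frac{K}{2}$ ($d{\left(K,X \right)} = \frac{\left(K - 4\right) + 9}{2} = \frac{\left(-4 + K\right) + 9}{2} = \frac{5 + K}{2} = \frac{5}{2} + \frac{K}{2}$)
$Q A{\left(0 \right)} + d{\left(38,-23 \right)} = \frac{1}{172} \cdot 9 + \left(\frac{5}{2} + \frac{1}{2} \cdot 38\right) = \frac{9}{172} + \left(\frac{5}{2} + 19\right) = \frac{9}{172} + \frac{43}{2} = \frac{3707}{172}$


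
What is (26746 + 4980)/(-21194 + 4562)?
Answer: -15863/8316 ≈ -1.9075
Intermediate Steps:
(26746 + 4980)/(-21194 + 4562) = 31726/(-16632) = 31726*(-1/16632) = -15863/8316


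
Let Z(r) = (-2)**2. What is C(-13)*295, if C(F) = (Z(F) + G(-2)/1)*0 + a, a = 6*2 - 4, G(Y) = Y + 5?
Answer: 2360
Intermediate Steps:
Z(r) = 4
G(Y) = 5 + Y
a = 8 (a = 12 - 4 = 8)
C(F) = 8 (C(F) = (4 + (5 - 2)/1)*0 + 8 = (4 + 3*1)*0 + 8 = (4 + 3)*0 + 8 = 7*0 + 8 = 0 + 8 = 8)
C(-13)*295 = 8*295 = 2360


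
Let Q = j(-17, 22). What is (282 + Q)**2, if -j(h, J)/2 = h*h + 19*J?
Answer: 1281424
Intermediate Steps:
j(h, J) = -38*J - 2*h**2 (j(h, J) = -2*(h*h + 19*J) = -2*(h**2 + 19*J) = -38*J - 2*h**2)
Q = -1414 (Q = -38*22 - 2*(-17)**2 = -836 - 2*289 = -836 - 578 = -1414)
(282 + Q)**2 = (282 - 1414)**2 = (-1132)**2 = 1281424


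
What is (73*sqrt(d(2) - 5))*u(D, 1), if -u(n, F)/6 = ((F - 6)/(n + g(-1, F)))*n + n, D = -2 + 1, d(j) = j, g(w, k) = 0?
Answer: 2628*I*sqrt(3) ≈ 4551.8*I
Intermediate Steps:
D = -1
u(n, F) = 36 - 6*F - 6*n (u(n, F) = -6*(((F - 6)/(n + 0))*n + n) = -6*(((-6 + F)/n)*n + n) = -6*((-6 + F) + n) = -6*(-6 + F + n) = 36 - 6*F - 6*n)
(73*sqrt(d(2) - 5))*u(D, 1) = (73*sqrt(2 - 5))*(36 - 6*1 - 6*(-1)) = (73*sqrt(-3))*(36 - 6 + 6) = (73*(I*sqrt(3)))*36 = (73*I*sqrt(3))*36 = 2628*I*sqrt(3)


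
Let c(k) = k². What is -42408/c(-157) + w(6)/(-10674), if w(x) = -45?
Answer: -50172643/29233714 ≈ -1.7163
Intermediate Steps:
-42408/c(-157) + w(6)/(-10674) = -42408/((-157)²) - 45/(-10674) = -42408/24649 - 45*(-1/10674) = -42408*1/24649 + 5/1186 = -42408/24649 + 5/1186 = -50172643/29233714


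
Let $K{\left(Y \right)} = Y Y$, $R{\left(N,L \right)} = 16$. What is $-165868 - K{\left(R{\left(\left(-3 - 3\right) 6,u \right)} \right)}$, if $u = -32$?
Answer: $-166124$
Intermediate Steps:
$K{\left(Y \right)} = Y^{2}$
$-165868 - K{\left(R{\left(\left(-3 - 3\right) 6,u \right)} \right)} = -165868 - 16^{2} = -165868 - 256 = -166124$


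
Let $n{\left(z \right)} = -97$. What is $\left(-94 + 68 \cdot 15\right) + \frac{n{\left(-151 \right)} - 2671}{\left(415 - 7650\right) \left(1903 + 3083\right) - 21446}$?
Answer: $\frac{8356029306}{9023789} \approx 926.0$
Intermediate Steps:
$\left(-94 + 68 \cdot 15\right) + \frac{n{\left(-151 \right)} - 2671}{\left(415 - 7650\right) \left(1903 + 3083\right) - 21446} = \left(-94 + 68 \cdot 15\right) + \frac{-97 - 2671}{\left(415 - 7650\right) \left(1903 + 3083\right) - 21446} = \left(-94 + 1020\right) - \frac{2768}{\left(-7235\right) 4986 - 21446} = 926 - \frac{2768}{-36073710 - 21446} = 926 - \frac{2768}{-36095156} = 926 - - \frac{692}{9023789} = 926 + \frac{692}{9023789} = \frac{8356029306}{9023789}$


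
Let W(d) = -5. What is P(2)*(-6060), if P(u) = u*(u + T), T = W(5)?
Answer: 36360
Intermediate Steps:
T = -5
P(u) = u*(-5 + u) (P(u) = u*(u - 5) = u*(-5 + u))
P(2)*(-6060) = (2*(-5 + 2))*(-6060) = (2*(-3))*(-6060) = -6*(-6060) = 36360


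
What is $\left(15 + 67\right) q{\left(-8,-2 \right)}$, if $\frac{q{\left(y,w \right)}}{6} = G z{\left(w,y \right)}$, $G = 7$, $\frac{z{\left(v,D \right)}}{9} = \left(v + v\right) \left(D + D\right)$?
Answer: $1983744$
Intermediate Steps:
$z{\left(v,D \right)} = 36 D v$ ($z{\left(v,D \right)} = 9 \left(v + v\right) \left(D + D\right) = 9 \cdot 2 v 2 D = 9 \cdot 4 D v = 36 D v$)
$q{\left(y,w \right)} = 1512 w y$ ($q{\left(y,w \right)} = 6 \cdot 7 \cdot 36 y w = 6 \cdot 7 \cdot 36 w y = 6 \cdot 252 w y = 1512 w y$)
$\left(15 + 67\right) q{\left(-8,-2 \right)} = \left(15 + 67\right) 1512 \left(-2\right) \left(-8\right) = 82 \cdot 24192 = 1983744$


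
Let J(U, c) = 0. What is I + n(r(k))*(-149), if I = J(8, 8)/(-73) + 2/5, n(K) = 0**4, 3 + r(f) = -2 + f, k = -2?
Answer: 2/5 ≈ 0.40000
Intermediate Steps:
r(f) = -5 + f (r(f) = -3 + (-2 + f) = -5 + f)
n(K) = 0
I = 2/5 (I = 0/(-73) + 2/5 = 0*(-1/73) + 2*(1/5) = 0 + 2/5 = 2/5 ≈ 0.40000)
I + n(r(k))*(-149) = 2/5 + 0*(-149) = 2/5 + 0 = 2/5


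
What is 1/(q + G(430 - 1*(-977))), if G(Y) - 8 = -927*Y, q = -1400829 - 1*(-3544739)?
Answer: 1/839629 ≈ 1.1910e-6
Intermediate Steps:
q = 2143910 (q = -1400829 + 3544739 = 2143910)
G(Y) = 8 - 927*Y
1/(q + G(430 - 1*(-977))) = 1/(2143910 + (8 - 927*(430 - 1*(-977)))) = 1/(2143910 + (8 - 927*(430 + 977))) = 1/(2143910 + (8 - 927*1407)) = 1/(2143910 + (8 - 1304289)) = 1/(2143910 - 1304281) = 1/839629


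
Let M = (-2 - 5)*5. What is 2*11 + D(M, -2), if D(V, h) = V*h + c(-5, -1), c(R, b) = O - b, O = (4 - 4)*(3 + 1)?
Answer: 93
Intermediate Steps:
O = 0 (O = 0*4 = 0)
c(R, b) = -b (c(R, b) = 0 - b = -b)
M = -35 (M = -7*5 = -35)
D(V, h) = 1 + V*h (D(V, h) = V*h - 1*(-1) = V*h + 1 = 1 + V*h)
2*11 + D(M, -2) = 2*11 + (1 - 35*(-2)) = 22 + (1 + 70) = 22 + 71 = 93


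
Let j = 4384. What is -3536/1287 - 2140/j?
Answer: -351077/108504 ≈ -3.2356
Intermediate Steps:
-3536/1287 - 2140/j = -3536/1287 - 2140/4384 = -3536*1/1287 - 2140*1/4384 = -272/99 - 535/1096 = -351077/108504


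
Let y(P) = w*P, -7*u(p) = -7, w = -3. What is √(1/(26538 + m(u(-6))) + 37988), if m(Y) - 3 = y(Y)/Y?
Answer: √26753635713210/26538 ≈ 194.91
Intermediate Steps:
u(p) = 1 (u(p) = -⅐*(-7) = 1)
y(P) = -3*P
m(Y) = 0 (m(Y) = 3 + (-3*Y)/Y = 3 - 3 = 0)
√(1/(26538 + m(u(-6))) + 37988) = √(1/(26538 + 0) + 37988) = √(1/26538 + 37988) = √(1008125545/26538) = √26753635713210/26538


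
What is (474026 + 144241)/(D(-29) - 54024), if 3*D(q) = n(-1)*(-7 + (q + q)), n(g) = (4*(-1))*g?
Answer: -1854801/162332 ≈ -11.426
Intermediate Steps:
n(g) = -4*g
D(q) = -28/3 + 8*q/3 (D(q) = ((-4*(-1))*(-7 + (q + q)))/3 = (4*(-7 + 2*q))/3 = (-28 + 8*q)/3 = -28/3 + 8*q/3)
(474026 + 144241)/(D(-29) - 54024) = (474026 + 144241)/((-28/3 + (8/3)*(-29)) - 54024) = 618267/((-28/3 - 232/3) - 54024) = 618267/(-260/3 - 54024) = 618267/(-162332/3) = 618267*(-3/162332) = -1854801/162332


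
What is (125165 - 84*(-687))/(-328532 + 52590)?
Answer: -182873/275942 ≈ -0.66272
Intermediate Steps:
(125165 - 84*(-687))/(-328532 + 52590) = (125165 + 57708)/(-275942) = 182873*(-1/275942) = -182873/275942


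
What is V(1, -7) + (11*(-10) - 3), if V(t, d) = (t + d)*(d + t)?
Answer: -77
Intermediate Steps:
V(t, d) = (d + t)² (V(t, d) = (d + t)*(d + t) = (d + t)²)
V(1, -7) + (11*(-10) - 3) = (-7 + 1)² + (11*(-10) - 3) = (-6)² + (-110 - 3) = 36 - 113 = -77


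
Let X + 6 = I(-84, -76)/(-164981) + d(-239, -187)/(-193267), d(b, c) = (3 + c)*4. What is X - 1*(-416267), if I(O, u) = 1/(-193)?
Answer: 2561619810272572126/6153878904911 ≈ 4.1626e+5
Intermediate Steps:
d(b, c) = 12 + 4*c
I(O, u) = -1/193
X = -36899838015111/6153878904911 (X = -6 + (-1/193/(-164981) + (12 + 4*(-187))/(-193267)) = -6 + (-1/193*(-1/164981) + (12 - 748)*(-1/193267)) = -6 + (1/31841333 - 736*(-1/193267)) = -6 + (1/31841333 + 736/193267) = -6 + 23435414355/6153878904911 = -36899838015111/6153878904911 ≈ -5.9962)
X - 1*(-416267) = -36899838015111/6153878904911 - 1*(-416267) = -36899838015111/6153878904911 + 416267 = 2561619810272572126/6153878904911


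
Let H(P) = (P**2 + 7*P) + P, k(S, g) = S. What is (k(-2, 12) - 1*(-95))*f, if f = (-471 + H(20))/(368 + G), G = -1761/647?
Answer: 5355219/236335 ≈ 22.659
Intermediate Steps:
G = -1761/647 (G = -1761*1/647 = -1761/647 ≈ -2.7218)
H(P) = P**2 + 8*P
f = 57583/236335 (f = (-471 + 20*(8 + 20))/(368 - 1761/647) = (-471 + 20*28)/(236335/647) = (-471 + 560)*(647/236335) = 89*(647/236335) = 57583/236335 ≈ 0.24365)
(k(-2, 12) - 1*(-95))*f = (-2 - 1*(-95))*(57583/236335) = (-2 + 95)*(57583/236335) = 93*(57583/236335) = 5355219/236335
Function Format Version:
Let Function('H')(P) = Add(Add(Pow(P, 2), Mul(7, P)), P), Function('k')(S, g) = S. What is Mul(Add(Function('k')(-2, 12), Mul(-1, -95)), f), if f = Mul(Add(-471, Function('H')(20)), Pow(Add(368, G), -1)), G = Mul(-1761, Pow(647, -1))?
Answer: Rational(5355219, 236335) ≈ 22.659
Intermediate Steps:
G = Rational(-1761, 647) (G = Mul(-1761, Rational(1, 647)) = Rational(-1761, 647) ≈ -2.7218)
Function('H')(P) = Add(Pow(P, 2), Mul(8, P))
f = Rational(57583, 236335) (f = Mul(Add(-471, Mul(20, Add(8, 20))), Pow(Add(368, Rational(-1761, 647)), -1)) = Mul(Add(-471, Mul(20, 28)), Pow(Rational(236335, 647), -1)) = Mul(Add(-471, 560), Rational(647, 236335)) = Mul(89, Rational(647, 236335)) = Rational(57583, 236335) ≈ 0.24365)
Mul(Add(Function('k')(-2, 12), Mul(-1, -95)), f) = Mul(Add(-2, Mul(-1, -95)), Rational(57583, 236335)) = Mul(Add(-2, 95), Rational(57583, 236335)) = Mul(93, Rational(57583, 236335)) = Rational(5355219, 236335)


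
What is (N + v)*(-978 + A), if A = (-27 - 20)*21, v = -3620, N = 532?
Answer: 6067920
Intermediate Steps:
A = -987 (A = -47*21 = -987)
(N + v)*(-978 + A) = (532 - 3620)*(-978 - 987) = -3088*(-1965) = 6067920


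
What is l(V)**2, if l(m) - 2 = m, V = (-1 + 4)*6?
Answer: 400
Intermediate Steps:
V = 18 (V = 3*6 = 18)
l(m) = 2 + m
l(V)**2 = (2 + 18)**2 = 20**2 = 400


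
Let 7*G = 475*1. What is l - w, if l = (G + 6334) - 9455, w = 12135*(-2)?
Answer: 148518/7 ≈ 21217.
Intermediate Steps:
G = 475/7 (G = (475*1)/7 = (1/7)*475 = 475/7 ≈ 67.857)
w = -24270
l = -21372/7 (l = (475/7 + 6334) - 9455 = 44813/7 - 9455 = -21372/7 ≈ -3053.1)
l - w = -21372/7 - 1*(-24270) = -21372/7 + 24270 = 148518/7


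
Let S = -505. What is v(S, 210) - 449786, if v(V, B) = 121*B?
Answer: -424376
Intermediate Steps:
v(S, 210) - 449786 = 121*210 - 449786 = 25410 - 449786 = -424376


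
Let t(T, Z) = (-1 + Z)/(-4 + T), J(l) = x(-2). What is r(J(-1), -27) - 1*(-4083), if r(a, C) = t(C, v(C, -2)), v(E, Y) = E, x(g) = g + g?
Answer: 126601/31 ≈ 4083.9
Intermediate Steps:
x(g) = 2*g
J(l) = -4 (J(l) = 2*(-2) = -4)
t(T, Z) = (-1 + Z)/(-4 + T)
r(a, C) = (-1 + C)/(-4 + C)
r(J(-1), -27) - 1*(-4083) = (-1 - 27)/(-4 - 27) - 1*(-4083) = -28/(-31) + 4083 = -1/31*(-28) + 4083 = 28/31 + 4083 = 126601/31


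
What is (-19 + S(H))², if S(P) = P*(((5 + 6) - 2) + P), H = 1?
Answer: 81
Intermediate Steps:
S(P) = P*(9 + P) (S(P) = P*((11 - 2) + P) = P*(9 + P))
(-19 + S(H))² = (-19 + 1*(9 + 1))² = (-19 + 1*10)² = (-19 + 10)² = (-9)² = 81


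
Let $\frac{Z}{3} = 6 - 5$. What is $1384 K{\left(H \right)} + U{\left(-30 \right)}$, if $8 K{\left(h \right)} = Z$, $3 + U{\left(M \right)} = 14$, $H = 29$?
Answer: $530$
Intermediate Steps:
$U{\left(M \right)} = 11$ ($U{\left(M \right)} = -3 + 14 = 11$)
$Z = 3$ ($Z = 3 \left(6 - 5\right) = 3 \cdot 1 = 3$)
$K{\left(h \right)} = \frac{3}{8}$ ($K{\left(h \right)} = \frac{1}{8} \cdot 3 = \frac{3}{8}$)
$1384 K{\left(H \right)} + U{\left(-30 \right)} = 1384 \cdot \frac{3}{8} + 11 = 519 + 11 = 530$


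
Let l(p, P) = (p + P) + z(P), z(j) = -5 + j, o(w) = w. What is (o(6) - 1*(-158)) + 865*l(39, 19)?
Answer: 62444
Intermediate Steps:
l(p, P) = -5 + p + 2*P (l(p, P) = (p + P) + (-5 + P) = (P + p) + (-5 + P) = -5 + p + 2*P)
(o(6) - 1*(-158)) + 865*l(39, 19) = (6 - 1*(-158)) + 865*(-5 + 39 + 2*19) = (6 + 158) + 865*(-5 + 39 + 38) = 164 + 865*72 = 164 + 62280 = 62444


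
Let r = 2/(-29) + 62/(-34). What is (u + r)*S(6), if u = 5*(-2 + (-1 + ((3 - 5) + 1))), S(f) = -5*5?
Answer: 269825/493 ≈ 547.31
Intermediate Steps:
S(f) = -25
u = -20 (u = 5*(-2 + (-1 + (-2 + 1))) = 5*(-2 + (-1 - 1)) = 5*(-2 - 2) = 5*(-4) = -20)
r = -933/493 (r = 2*(-1/29) + 62*(-1/34) = -2/29 - 31/17 = -933/493 ≈ -1.8925)
(u + r)*S(6) = (-20 - 933/493)*(-25) = -10793/493*(-25) = 269825/493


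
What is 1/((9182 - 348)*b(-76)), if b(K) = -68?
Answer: -1/600712 ≈ -1.6647e-6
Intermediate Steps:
1/((9182 - 348)*b(-76)) = 1/((9182 - 348)*(-68)) = -1/68/8834 = (1/8834)*(-1/68) = -1/600712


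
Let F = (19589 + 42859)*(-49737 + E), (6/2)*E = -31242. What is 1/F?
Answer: -1/3756309648 ≈ -2.6622e-10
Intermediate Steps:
E = -10414 (E = (1/3)*(-31242) = -10414)
F = -3756309648 (F = (19589 + 42859)*(-49737 - 10414) = 62448*(-60151) = -3756309648)
1/F = 1/(-3756309648) = -1/3756309648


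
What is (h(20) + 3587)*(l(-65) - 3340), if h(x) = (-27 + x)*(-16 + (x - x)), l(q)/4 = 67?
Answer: -11363328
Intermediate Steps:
l(q) = 268 (l(q) = 4*67 = 268)
h(x) = 432 - 16*x (h(x) = (-27 + x)*(-16 + 0) = (-27 + x)*(-16) = 432 - 16*x)
(h(20) + 3587)*(l(-65) - 3340) = ((432 - 16*20) + 3587)*(268 - 3340) = ((432 - 320) + 3587)*(-3072) = (112 + 3587)*(-3072) = 3699*(-3072) = -11363328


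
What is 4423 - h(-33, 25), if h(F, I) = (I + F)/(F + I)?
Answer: 4422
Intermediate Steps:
h(F, I) = 1 (h(F, I) = (F + I)/(F + I) = 1)
4423 - h(-33, 25) = 4423 - 1*1 = 4423 - 1 = 4422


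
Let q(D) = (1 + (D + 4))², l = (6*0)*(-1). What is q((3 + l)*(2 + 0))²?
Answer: 14641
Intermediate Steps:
l = 0 (l = 0*(-1) = 0)
q(D) = (5 + D)² (q(D) = (1 + (4 + D))² = (5 + D)²)
q((3 + l)*(2 + 0))² = ((5 + (3 + 0)*(2 + 0))²)² = ((5 + 3*2)²)² = ((5 + 6)²)² = (11²)² = 121² = 14641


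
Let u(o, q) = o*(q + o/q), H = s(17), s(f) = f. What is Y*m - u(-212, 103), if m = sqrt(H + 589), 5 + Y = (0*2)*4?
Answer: 2204164/103 - 5*sqrt(606) ≈ 21277.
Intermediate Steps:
Y = -5 (Y = -5 + (0*2)*4 = -5 + 0*4 = -5 + 0 = -5)
H = 17
m = sqrt(606) (m = sqrt(17 + 589) = sqrt(606) ≈ 24.617)
Y*m - u(-212, 103) = -5*sqrt(606) - (-212)*(-212 + 103**2)/103 = -5*sqrt(606) - (-212)*(-212 + 10609)/103 = -5*sqrt(606) - (-212)*10397/103 = -5*sqrt(606) - 1*(-2204164/103) = -5*sqrt(606) + 2204164/103 = 2204164/103 - 5*sqrt(606)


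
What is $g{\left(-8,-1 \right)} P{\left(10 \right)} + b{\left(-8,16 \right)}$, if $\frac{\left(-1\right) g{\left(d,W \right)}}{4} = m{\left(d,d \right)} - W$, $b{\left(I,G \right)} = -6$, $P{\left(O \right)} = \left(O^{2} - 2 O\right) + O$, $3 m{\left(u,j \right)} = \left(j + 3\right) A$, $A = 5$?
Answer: $2634$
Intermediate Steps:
$m{\left(u,j \right)} = 5 + \frac{5 j}{3}$ ($m{\left(u,j \right)} = \frac{\left(j + 3\right) 5}{3} = \frac{\left(3 + j\right) 5}{3} = \frac{15 + 5 j}{3} = 5 + \frac{5 j}{3}$)
$P{\left(O \right)} = O^{2} - O$
$g{\left(d,W \right)} = -20 + 4 W - \frac{20 d}{3}$ ($g{\left(d,W \right)} = - 4 \left(\left(5 + \frac{5 d}{3}\right) - W\right) = - 4 \left(5 - W + \frac{5 d}{3}\right) = -20 + 4 W - \frac{20 d}{3}$)
$g{\left(-8,-1 \right)} P{\left(10 \right)} + b{\left(-8,16 \right)} = \left(-20 + 4 \left(-1\right) - - \frac{160}{3}\right) 10 \left(-1 + 10\right) - 6 = \left(-20 - 4 + \frac{160}{3}\right) 10 \cdot 9 - 6 = \frac{88}{3} \cdot 90 - 6 = 2640 - 6 = 2634$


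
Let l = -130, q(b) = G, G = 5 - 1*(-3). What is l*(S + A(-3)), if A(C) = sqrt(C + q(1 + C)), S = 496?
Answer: -64480 - 130*sqrt(5) ≈ -64771.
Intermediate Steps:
G = 8 (G = 5 + 3 = 8)
q(b) = 8
A(C) = sqrt(8 + C) (A(C) = sqrt(C + 8) = sqrt(8 + C))
l*(S + A(-3)) = -130*(496 + sqrt(8 - 3)) = -130*(496 + sqrt(5)) = -64480 - 130*sqrt(5)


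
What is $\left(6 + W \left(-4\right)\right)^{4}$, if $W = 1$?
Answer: $16$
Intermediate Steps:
$\left(6 + W \left(-4\right)\right)^{4} = \left(6 + 1 \left(-4\right)\right)^{4} = \left(6 - 4\right)^{4} = 2^{4} = 16$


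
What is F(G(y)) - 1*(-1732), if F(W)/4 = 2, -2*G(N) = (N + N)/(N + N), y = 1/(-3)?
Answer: 1740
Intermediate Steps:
y = -⅓ ≈ -0.33333
G(N) = -½ (G(N) = -(N + N)/(2*(N + N)) = -2*N/(2*(2*N)) = -2*N*1/(2*N)/2 = -½*1 = -½)
F(W) = 8 (F(W) = 4*2 = 8)
F(G(y)) - 1*(-1732) = 8 - 1*(-1732) = 8 + 1732 = 1740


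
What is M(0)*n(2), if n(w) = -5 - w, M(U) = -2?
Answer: 14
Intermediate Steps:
M(0)*n(2) = -2*(-5 - 1*2) = -2*(-5 - 2) = -2*(-7) = 14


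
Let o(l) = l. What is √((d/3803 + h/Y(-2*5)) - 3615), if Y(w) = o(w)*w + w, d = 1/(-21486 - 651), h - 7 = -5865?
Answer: I*√652061409439761838655/420935055 ≈ 60.664*I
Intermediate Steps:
h = -5858 (h = 7 - 5865 = -5858)
d = -1/22137 (d = 1/(-22137) = -1/22137 ≈ -4.5173e-5)
Y(w) = w + w² (Y(w) = w*w + w = w² + w = w + w²)
√((d/3803 + h/Y(-2*5)) - 3615) = √((-1/22137/3803 - 5858*(-1/(10*(1 - 2*5)))) - 3615) = √((-1/22137*1/3803 - 5858*(-1/(10*(1 - 10)))) - 3615) = √((-1/84187011 - 5858/((-10*(-9)))) - 3615) = √((-1/84187011 - 5858/90) - 3615) = √((-1/84187011 - 5858*1/90) - 3615) = √((-1/84187011 - 2929/45) - 3615) = √(-82194585088/1262805165 - 3615) = √(-4647235256563/1262805165) = I*√652061409439761838655/420935055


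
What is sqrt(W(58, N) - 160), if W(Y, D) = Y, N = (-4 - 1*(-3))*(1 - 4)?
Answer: I*sqrt(102) ≈ 10.1*I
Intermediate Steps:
N = 3 (N = (-4 + 3)*(-3) = -1*(-3) = 3)
sqrt(W(58, N) - 160) = sqrt(58 - 160) = sqrt(-102) = I*sqrt(102)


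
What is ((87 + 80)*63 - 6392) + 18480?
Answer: 22609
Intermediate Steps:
((87 + 80)*63 - 6392) + 18480 = (167*63 - 6392) + 18480 = (10521 - 6392) + 18480 = 4129 + 18480 = 22609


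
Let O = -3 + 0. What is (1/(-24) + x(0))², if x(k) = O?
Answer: 5329/576 ≈ 9.2517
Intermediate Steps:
O = -3
x(k) = -3
(1/(-24) + x(0))² = (1/(-24) - 3)² = (-1/24 - 3)² = (-73/24)² = 5329/576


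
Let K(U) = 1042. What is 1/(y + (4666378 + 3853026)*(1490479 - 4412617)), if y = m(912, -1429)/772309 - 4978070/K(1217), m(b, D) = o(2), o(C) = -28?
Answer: -402372989/10017024930774817819131 ≈ -4.0169e-14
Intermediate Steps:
m(b, D) = -28
y = -1922304146403/402372989 (y = -28/772309 - 4978070/1042 = -28*1/772309 - 4978070*1/1042 = -28/772309 - 2489035/521 = -1922304146403/402372989 ≈ -4777.4)
1/(y + (4666378 + 3853026)*(1490479 - 4412617)) = 1/(-1922304146403/402372989 + (4666378 + 3853026)*(1490479 - 4412617)) = 1/(-1922304146403/402372989 + 8519404*(-2922138)) = 1/(-1922304146403/402372989 - 24894874165752) = 1/(-10017024930774817819131/402372989) = -402372989/10017024930774817819131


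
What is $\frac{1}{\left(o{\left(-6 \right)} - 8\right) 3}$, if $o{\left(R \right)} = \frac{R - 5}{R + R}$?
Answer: $- \frac{4}{85} \approx -0.047059$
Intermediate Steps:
$o{\left(R \right)} = \frac{-5 + R}{2 R}$
$\frac{1}{\left(o{\left(-6 \right)} - 8\right) 3} = \frac{1}{\left(\frac{-5 - 6}{2 \left(-6\right)} - 8\right) 3} = \frac{1}{\left(\frac{1}{2} \left(- \frac{1}{6}\right) \left(-11\right) - 8\right) 3} = \frac{1}{\left(\frac{11}{12} - 8\right) 3} = \frac{1}{\left(- \frac{85}{12}\right) 3} = \frac{1}{- \frac{85}{4}} = - \frac{4}{85}$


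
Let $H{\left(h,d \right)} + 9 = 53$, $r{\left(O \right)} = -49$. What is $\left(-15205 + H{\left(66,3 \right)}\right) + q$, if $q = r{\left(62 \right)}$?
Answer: $-15210$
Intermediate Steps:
$H{\left(h,d \right)} = 44$ ($H{\left(h,d \right)} = -9 + 53 = 44$)
$q = -49$
$\left(-15205 + H{\left(66,3 \right)}\right) + q = \left(-15205 + 44\right) - 49 = -15161 - 49 = -15210$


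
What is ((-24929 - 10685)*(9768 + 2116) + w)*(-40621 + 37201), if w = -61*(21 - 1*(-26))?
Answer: 1447479579060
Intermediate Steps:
w = -2867 (w = -61*(21 + 26) = -61*47 = -2867)
((-24929 - 10685)*(9768 + 2116) + w)*(-40621 + 37201) = ((-24929 - 10685)*(9768 + 2116) - 2867)*(-40621 + 37201) = (-35614*11884 - 2867)*(-3420) = (-423236776 - 2867)*(-3420) = -423239643*(-3420) = 1447479579060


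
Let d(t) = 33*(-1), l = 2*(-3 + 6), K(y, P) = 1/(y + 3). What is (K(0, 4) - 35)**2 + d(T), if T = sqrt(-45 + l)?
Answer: 10519/9 ≈ 1168.8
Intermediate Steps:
K(y, P) = 1/(3 + y)
l = 6 (l = 2*3 = 6)
T = I*sqrt(39) (T = sqrt(-45 + 6) = sqrt(-39) = I*sqrt(39) ≈ 6.245*I)
d(t) = -33
(K(0, 4) - 35)**2 + d(T) = (1/(3 + 0) - 35)**2 - 33 = (1/3 - 35)**2 - 33 = (-104/3)**2 - 33 = 10816/9 - 33 = 10519/9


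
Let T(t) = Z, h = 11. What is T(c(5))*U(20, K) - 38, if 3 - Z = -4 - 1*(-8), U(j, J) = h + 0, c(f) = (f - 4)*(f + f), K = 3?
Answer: -49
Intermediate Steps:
c(f) = 2*f*(-4 + f) (c(f) = (-4 + f)*(2*f) = 2*f*(-4 + f))
U(j, J) = 11 (U(j, J) = 11 + 0 = 11)
Z = -1 (Z = 3 - (-4 - 1*(-8)) = 3 - (-4 + 8) = 3 - 1*4 = 3 - 4 = -1)
T(t) = -1
T(c(5))*U(20, K) - 38 = -1*11 - 38 = -11 - 38 = -49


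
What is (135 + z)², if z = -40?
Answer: 9025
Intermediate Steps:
(135 + z)² = (135 - 40)² = 95² = 9025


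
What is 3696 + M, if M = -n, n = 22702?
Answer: -19006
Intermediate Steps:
M = -22702 (M = -1*22702 = -22702)
3696 + M = 3696 - 22702 = -19006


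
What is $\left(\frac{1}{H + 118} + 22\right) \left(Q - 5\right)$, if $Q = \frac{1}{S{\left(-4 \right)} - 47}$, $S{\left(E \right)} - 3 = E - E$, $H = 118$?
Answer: $- \frac{1147653}{10384} \approx -110.52$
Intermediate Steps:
$S{\left(E \right)} = 3$ ($S{\left(E \right)} = 3 + \left(E - E\right) = 3 + 0 = 3$)
$Q = - \frac{1}{44}$ ($Q = \frac{1}{3 - 47} = \frac{1}{-44} = - \frac{1}{44} \approx -0.022727$)
$\left(\frac{1}{H + 118} + 22\right) \left(Q - 5\right) = \left(\frac{1}{118 + 118} + 22\right) \left(- \frac{1}{44} - 5\right) = \left(\frac{1}{236} + 22\right) \left(- \frac{1}{44} - 5\right) = \left(\frac{1}{236} + 22\right) \left(- \frac{221}{44}\right) = \frac{5193}{236} \left(- \frac{221}{44}\right) = - \frac{1147653}{10384}$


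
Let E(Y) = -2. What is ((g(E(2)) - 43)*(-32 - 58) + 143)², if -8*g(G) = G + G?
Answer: 15745024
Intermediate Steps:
g(G) = -G/4 (g(G) = -(G + G)/8 = -G/4)
((g(E(2)) - 43)*(-32 - 58) + 143)² = ((-¼*(-2) - 43)*(-32 - 58) + 143)² = ((½ - 43)*(-90) + 143)² = (-85/2*(-90) + 143)² = (3825 + 143)² = 3968² = 15745024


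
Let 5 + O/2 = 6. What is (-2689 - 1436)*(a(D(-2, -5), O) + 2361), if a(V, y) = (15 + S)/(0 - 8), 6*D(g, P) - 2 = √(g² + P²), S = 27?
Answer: -38869875/4 ≈ -9.7175e+6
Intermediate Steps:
O = 2 (O = -10 + 2*6 = -10 + 12 = 2)
D(g, P) = ⅓ + √(P² + g²)/6 (D(g, P) = ⅓ + √(g² + P²)/6 = ⅓ + √(P² + g²)/6)
a(V, y) = -21/4 (a(V, y) = (15 + 27)/(0 - 8) = 42/(-8) = 42*(-⅛) = -21/4)
(-2689 - 1436)*(a(D(-2, -5), O) + 2361) = (-2689 - 1436)*(-21/4 + 2361) = -4125*9423/4 = -38869875/4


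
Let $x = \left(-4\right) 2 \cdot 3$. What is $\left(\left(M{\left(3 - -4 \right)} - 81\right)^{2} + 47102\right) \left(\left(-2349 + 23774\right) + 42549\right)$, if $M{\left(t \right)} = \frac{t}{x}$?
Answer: $\frac{989586713011}{288} \approx 3.4361 \cdot 10^{9}$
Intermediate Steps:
$x = -24$ ($x = \left(-8\right) 3 = -24$)
$M{\left(t \right)} = - \frac{t}{24}$ ($M{\left(t \right)} = \frac{t}{-24} = t \left(- \frac{1}{24}\right) = - \frac{t}{24}$)
$\left(\left(M{\left(3 - -4 \right)} - 81\right)^{2} + 47102\right) \left(\left(-2349 + 23774\right) + 42549\right) = \left(\left(- \frac{3 - -4}{24} - 81\right)^{2} + 47102\right) \left(\left(-2349 + 23774\right) + 42549\right) = \left(\left(- \frac{3 + 4}{24} - 81\right)^{2} + 47102\right) \left(21425 + 42549\right) = \left(\left(\left(- \frac{1}{24}\right) 7 - 81\right)^{2} + 47102\right) 63974 = \left(\left(- \frac{7}{24} - 81\right)^{2} + 47102\right) 63974 = \left(\left(- \frac{1951}{24}\right)^{2} + 47102\right) 63974 = \left(\frac{3806401}{576} + 47102\right) 63974 = \frac{30937153}{576} \cdot 63974 = \frac{989586713011}{288}$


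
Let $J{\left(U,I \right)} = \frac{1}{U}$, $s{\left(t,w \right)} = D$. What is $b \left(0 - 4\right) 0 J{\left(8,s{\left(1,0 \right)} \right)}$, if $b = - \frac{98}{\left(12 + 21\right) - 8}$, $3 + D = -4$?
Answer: $0$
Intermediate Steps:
$D = -7$ ($D = -3 - 4 = -7$)
$b = - \frac{98}{25}$ ($b = - \frac{98}{33 - 8} = - \frac{98}{25} \approx -3.92$)
$s{\left(t,w \right)} = -7$
$b \left(0 - 4\right) 0 J{\left(8,s{\left(1,0 \right)} \right)} = \frac{\left(- \frac{98}{25}\right) \left(0 - 4\right) 0}{8} = - \frac{98 \left(\left(-4\right) 0\right)}{25} \cdot \frac{1}{8} = \left(- \frac{98}{25}\right) 0 \cdot \frac{1}{8} = 0 \cdot \frac{1}{8} = 0$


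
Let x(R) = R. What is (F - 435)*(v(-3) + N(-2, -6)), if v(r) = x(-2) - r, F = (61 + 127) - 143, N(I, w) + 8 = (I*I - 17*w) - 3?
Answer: -37440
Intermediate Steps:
N(I, w) = -11 + I² - 17*w (N(I, w) = -8 + ((I*I - 17*w) - 3) = -8 + ((I² - 17*w) - 3) = -8 + (-3 + I² - 17*w) = -11 + I² - 17*w)
F = 45 (F = 188 - 143 = 45)
v(r) = -2 - r
(F - 435)*(v(-3) + N(-2, -6)) = (45 - 435)*((-2 - 1*(-3)) + (-11 + (-2)² - 17*(-6))) = -390*((-2 + 3) + (-11 + 4 + 102)) = -390*(1 + 95) = -390*96 = -37440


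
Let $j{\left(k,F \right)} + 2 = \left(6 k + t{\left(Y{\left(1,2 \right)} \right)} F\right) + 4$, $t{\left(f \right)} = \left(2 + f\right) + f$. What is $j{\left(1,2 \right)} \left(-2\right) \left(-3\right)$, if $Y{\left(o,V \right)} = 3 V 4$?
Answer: $648$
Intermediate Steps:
$Y{\left(o,V \right)} = 12 V$
$t{\left(f \right)} = 2 + 2 f$
$j{\left(k,F \right)} = 2 + 6 k + 50 F$ ($j{\left(k,F \right)} = -2 + \left(\left(6 k + \left(2 + 2 \cdot 12 \cdot 2\right) F\right) + 4\right) = -2 + \left(\left(6 k + \left(2 + 2 \cdot 24\right) F\right) + 4\right) = -2 + \left(\left(6 k + \left(2 + 48\right) F\right) + 4\right) = -2 + \left(\left(6 k + 50 F\right) + 4\right) = -2 + \left(4 + 6 k + 50 F\right) = 2 + 6 k + 50 F$)
$j{\left(1,2 \right)} \left(-2\right) \left(-3\right) = \left(2 + 6 \cdot 1 + 50 \cdot 2\right) \left(-2\right) \left(-3\right) = \left(2 + 6 + 100\right) \left(-2\right) \left(-3\right) = 108 \left(-2\right) \left(-3\right) = \left(-216\right) \left(-3\right) = 648$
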